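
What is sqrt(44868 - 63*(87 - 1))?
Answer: 5*sqrt(1578) ≈ 198.62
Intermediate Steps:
sqrt(44868 - 63*(87 - 1)) = sqrt(44868 - 63*86) = sqrt(44868 - 5418) = sqrt(39450) = 5*sqrt(1578)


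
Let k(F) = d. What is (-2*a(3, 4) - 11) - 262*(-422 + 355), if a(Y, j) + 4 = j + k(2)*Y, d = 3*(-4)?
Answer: 17615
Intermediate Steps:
d = -12
k(F) = -12
a(Y, j) = -4 + j - 12*Y (a(Y, j) = -4 + (j - 12*Y) = -4 + j - 12*Y)
(-2*a(3, 4) - 11) - 262*(-422 + 355) = (-2*(-4 + 4 - 12*3) - 11) - 262*(-422 + 355) = (-2*(-4 + 4 - 36) - 11) - 262*(-67) = (-2*(-36) - 11) + 17554 = (72 - 11) + 17554 = 61 + 17554 = 17615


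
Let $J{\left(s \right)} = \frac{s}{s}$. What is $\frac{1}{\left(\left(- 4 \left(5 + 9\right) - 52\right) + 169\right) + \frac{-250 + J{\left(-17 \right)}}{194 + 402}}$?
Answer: $\frac{596}{36107} \approx 0.016506$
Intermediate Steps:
$J{\left(s \right)} = 1$
$\frac{1}{\left(\left(- 4 \left(5 + 9\right) - 52\right) + 169\right) + \frac{-250 + J{\left(-17 \right)}}{194 + 402}} = \frac{1}{\left(\left(- 4 \left(5 + 9\right) - 52\right) + 169\right) + \frac{-250 + 1}{194 + 402}} = \frac{1}{\left(\left(\left(-4\right) 14 - 52\right) + 169\right) - \frac{249}{596}} = \frac{1}{\left(\left(-56 - 52\right) + 169\right) - \frac{249}{596}} = \frac{1}{\left(-108 + 169\right) - \frac{249}{596}} = \frac{1}{61 - \frac{249}{596}} = \frac{1}{\frac{36107}{596}} = \frac{596}{36107}$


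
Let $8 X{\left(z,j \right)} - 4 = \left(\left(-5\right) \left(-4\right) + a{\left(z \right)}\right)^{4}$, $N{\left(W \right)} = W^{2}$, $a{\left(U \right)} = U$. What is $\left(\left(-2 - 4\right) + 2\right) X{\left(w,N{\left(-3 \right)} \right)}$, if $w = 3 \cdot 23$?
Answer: $- \frac{62742245}{2} \approx -3.1371 \cdot 10^{7}$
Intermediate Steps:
$w = 69$
$X{\left(z,j \right)} = \frac{1}{2} + \frac{\left(20 + z\right)^{4}}{8}$ ($X{\left(z,j \right)} = \frac{1}{2} + \frac{\left(\left(-5\right) \left(-4\right) + z\right)^{4}}{8} = \frac{1}{2} + \frac{\left(20 + z\right)^{4}}{8}$)
$\left(\left(-2 - 4\right) + 2\right) X{\left(w,N{\left(-3 \right)} \right)} = \left(\left(-2 - 4\right) + 2\right) \left(\frac{1}{2} + \frac{\left(20 + 69\right)^{4}}{8}\right) = \left(-6 + 2\right) \left(\frac{1}{2} + \frac{89^{4}}{8}\right) = - 4 \left(\frac{1}{2} + \frac{1}{8} \cdot 62742241\right) = - 4 \left(\frac{1}{2} + \frac{62742241}{8}\right) = \left(-4\right) \frac{62742245}{8} = - \frac{62742245}{2}$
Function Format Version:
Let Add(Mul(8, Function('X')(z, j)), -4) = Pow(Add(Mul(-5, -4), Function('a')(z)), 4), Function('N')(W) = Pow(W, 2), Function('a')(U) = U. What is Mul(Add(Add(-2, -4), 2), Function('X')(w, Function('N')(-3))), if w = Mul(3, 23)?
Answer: Rational(-62742245, 2) ≈ -3.1371e+7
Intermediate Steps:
w = 69
Function('X')(z, j) = Add(Rational(1, 2), Mul(Rational(1, 8), Pow(Add(20, z), 4))) (Function('X')(z, j) = Add(Rational(1, 2), Mul(Rational(1, 8), Pow(Add(Mul(-5, -4), z), 4))) = Add(Rational(1, 2), Mul(Rational(1, 8), Pow(Add(20, z), 4))))
Mul(Add(Add(-2, -4), 2), Function('X')(w, Function('N')(-3))) = Mul(Add(Add(-2, -4), 2), Add(Rational(1, 2), Mul(Rational(1, 8), Pow(Add(20, 69), 4)))) = Mul(Add(-6, 2), Add(Rational(1, 2), Mul(Rational(1, 8), Pow(89, 4)))) = Mul(-4, Add(Rational(1, 2), Mul(Rational(1, 8), 62742241))) = Mul(-4, Add(Rational(1, 2), Rational(62742241, 8))) = Mul(-4, Rational(62742245, 8)) = Rational(-62742245, 2)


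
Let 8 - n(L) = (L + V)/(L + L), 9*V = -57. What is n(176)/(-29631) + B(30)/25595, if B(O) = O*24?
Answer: 262656979/9422072352 ≈ 0.027877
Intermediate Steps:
B(O) = 24*O
V = -19/3 (V = (⅑)*(-57) = -19/3 ≈ -6.3333)
n(L) = 8 - (-19/3 + L)/(2*L) (n(L) = 8 - (L - 19/3)/(L + L) = 8 - (-19/3 + L)/(2*L))
n(176)/(-29631) + B(30)/25595 = ((⅙)*(19 + 45*176)/176)/(-29631) + (24*30)/25595 = ((⅙)*(1/176)*(19 + 7920))*(-1/29631) + 720*(1/25595) = ((⅙)*(1/176)*7939)*(-1/29631) + 144/5119 = (7939/1056)*(-1/29631) + 144/5119 = -467/1840608 + 144/5119 = 262656979/9422072352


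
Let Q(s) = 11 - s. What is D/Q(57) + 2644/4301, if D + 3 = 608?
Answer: -4689/374 ≈ -12.537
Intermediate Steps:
D = 605 (D = -3 + 608 = 605)
D/Q(57) + 2644/4301 = 605/(11 - 1*57) + 2644/4301 = 605/(11 - 57) + 2644*(1/4301) = 605/(-46) + 2644/4301 = 605*(-1/46) + 2644/4301 = -605/46 + 2644/4301 = -4689/374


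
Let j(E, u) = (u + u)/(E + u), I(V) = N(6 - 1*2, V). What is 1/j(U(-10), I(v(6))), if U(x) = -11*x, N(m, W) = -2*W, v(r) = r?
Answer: -49/12 ≈ -4.0833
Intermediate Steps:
I(V) = -2*V
j(E, u) = 2*u/(E + u) (j(E, u) = (2*u)/(E + u) = 2*u/(E + u))
1/j(U(-10), I(v(6))) = 1/(2*(-2*6)/(-11*(-10) - 2*6)) = 1/(2*(-12)/(110 - 12)) = 1/(2*(-12)/98) = 1/(2*(-12)*(1/98)) = 1/(-12/49) = -49/12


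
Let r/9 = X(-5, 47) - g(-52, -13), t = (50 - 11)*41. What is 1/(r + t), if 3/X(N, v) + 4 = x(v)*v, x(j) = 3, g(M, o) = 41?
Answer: 137/168537 ≈ 0.00081288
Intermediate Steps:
t = 1599 (t = 39*41 = 1599)
X(N, v) = 3/(-4 + 3*v)
r = -50526/137 (r = 9*(3/(-4 + 3*47) - 1*41) = 9*(3/(-4 + 141) - 41) = 9*(3/137 - 41) = 9*(-5614/137) = -50526/137 ≈ -368.80)
1/(r + t) = 1/(-50526/137 + 1599) = 1/(168537/137) = 137/168537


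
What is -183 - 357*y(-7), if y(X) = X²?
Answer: -17676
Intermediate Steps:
-183 - 357*y(-7) = -183 - 357*(-7)² = -183 - 357*49 = -183 - 17493 = -17676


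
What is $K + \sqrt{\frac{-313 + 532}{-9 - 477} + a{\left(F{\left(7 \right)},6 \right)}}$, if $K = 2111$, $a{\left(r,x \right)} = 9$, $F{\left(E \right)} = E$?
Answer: $2111 + \frac{\sqrt{2770}}{18} \approx 2113.9$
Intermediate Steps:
$K + \sqrt{\frac{-313 + 532}{-9 - 477} + a{\left(F{\left(7 \right)},6 \right)}} = 2111 + \sqrt{\frac{-313 + 532}{-9 - 477} + 9} = 2111 + \sqrt{\frac{219}{-486} + 9} = 2111 + \sqrt{219 \left(- \frac{1}{486}\right) + 9} = 2111 + \sqrt{- \frac{73}{162} + 9} = 2111 + \sqrt{\frac{1385}{162}} = 2111 + \frac{\sqrt{2770}}{18}$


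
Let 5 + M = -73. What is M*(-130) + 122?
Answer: 10262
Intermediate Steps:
M = -78 (M = -5 - 73 = -78)
M*(-130) + 122 = -78*(-130) + 122 = 10140 + 122 = 10262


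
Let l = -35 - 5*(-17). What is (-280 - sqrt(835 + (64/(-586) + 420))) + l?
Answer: -230 - sqrt(107731119)/293 ≈ -265.42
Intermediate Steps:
l = 50 (l = -35 + 85 = 50)
(-280 - sqrt(835 + (64/(-586) + 420))) + l = (-280 - sqrt(835 + (64/(-586) + 420))) + 50 = (-280 - sqrt(835 + (64*(-1/586) + 420))) + 50 = (-280 - sqrt(835 + (-32/293 + 420))) + 50 = (-280 - sqrt(835 + 123028/293)) + 50 = (-280 - sqrt(367683/293)) + 50 = (-280 - sqrt(107731119)/293) + 50 = -230 - sqrt(107731119)/293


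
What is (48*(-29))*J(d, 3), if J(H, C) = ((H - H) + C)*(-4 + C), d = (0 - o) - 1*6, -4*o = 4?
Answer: 4176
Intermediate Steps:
o = -1 (o = -1/4*4 = -1)
d = -5 (d = (0 - 1*(-1)) - 1*6 = (0 + 1) - 6 = 1 - 6 = -5)
J(H, C) = C*(-4 + C) (J(H, C) = (0 + C)*(-4 + C) = C*(-4 + C))
(48*(-29))*J(d, 3) = (48*(-29))*(3*(-4 + 3)) = -4176*(-1) = -1392*(-3) = 4176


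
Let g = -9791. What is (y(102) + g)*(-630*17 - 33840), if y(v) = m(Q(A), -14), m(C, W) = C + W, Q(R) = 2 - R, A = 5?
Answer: 436946400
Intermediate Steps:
y(v) = -17 (y(v) = (2 - 1*5) - 14 = (2 - 5) - 14 = -3 - 14 = -17)
(y(102) + g)*(-630*17 - 33840) = (-17 - 9791)*(-630*17 - 33840) = -9808*(-10710 - 33840) = -9808*(-44550) = 436946400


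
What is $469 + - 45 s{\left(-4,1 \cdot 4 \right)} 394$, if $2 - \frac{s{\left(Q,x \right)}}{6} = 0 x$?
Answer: $-212291$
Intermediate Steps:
$s{\left(Q,x \right)} = 12$ ($s{\left(Q,x \right)} = 12 - 6 \cdot 0 x = 12 - 0 = 12 + 0 = 12$)
$469 + - 45 s{\left(-4,1 \cdot 4 \right)} 394 = 469 + \left(-45\right) 12 \cdot 394 = 469 - 212760 = -212291$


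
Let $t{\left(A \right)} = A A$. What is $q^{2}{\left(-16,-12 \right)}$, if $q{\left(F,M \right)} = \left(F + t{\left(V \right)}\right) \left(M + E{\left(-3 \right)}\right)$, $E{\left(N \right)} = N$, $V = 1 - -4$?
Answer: $18225$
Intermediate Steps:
$V = 5$ ($V = 1 + 4 = 5$)
$t{\left(A \right)} = A^{2}$
$q{\left(F,M \right)} = \left(-3 + M\right) \left(25 + F\right)$ ($q{\left(F,M \right)} = \left(F + 5^{2}\right) \left(M - 3\right) = \left(F + 25\right) \left(-3 + M\right) = \left(25 + F\right) \left(-3 + M\right) = \left(-3 + M\right) \left(25 + F\right)$)
$q^{2}{\left(-16,-12 \right)} = \left(-75 - -48 + 25 \left(-12\right) - -192\right)^{2} = \left(-75 + 48 - 300 + 192\right)^{2} = \left(-135\right)^{2} = 18225$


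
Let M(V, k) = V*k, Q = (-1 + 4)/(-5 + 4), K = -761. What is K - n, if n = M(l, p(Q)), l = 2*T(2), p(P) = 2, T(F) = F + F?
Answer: -777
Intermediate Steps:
Q = -3 (Q = 3/(-1) = 3*(-1) = -3)
T(F) = 2*F
l = 8 (l = 2*(2*2) = 2*4 = 8)
n = 16 (n = 8*2 = 16)
K - n = -761 - 1*16 = -761 - 16 = -777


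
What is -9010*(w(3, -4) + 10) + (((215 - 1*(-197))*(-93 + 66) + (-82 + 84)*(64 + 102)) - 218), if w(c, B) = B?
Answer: -65070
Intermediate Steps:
-9010*(w(3, -4) + 10) + (((215 - 1*(-197))*(-93 + 66) + (-82 + 84)*(64 + 102)) - 218) = -9010*(-4 + 10) + (((215 - 1*(-197))*(-93 + 66) + (-82 + 84)*(64 + 102)) - 218) = -9010*6 + (((215 + 197)*(-27) + 2*166) - 218) = -530*102 + ((412*(-27) + 332) - 218) = -54060 + ((-11124 + 332) - 218) = -54060 + (-10792 - 218) = -54060 - 11010 = -65070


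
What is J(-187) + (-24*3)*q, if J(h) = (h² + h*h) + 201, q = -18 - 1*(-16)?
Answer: 70283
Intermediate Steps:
q = -2 (q = -18 + 16 = -2)
J(h) = 201 + 2*h² (J(h) = (h² + h²) + 201 = 2*h² + 201 = 201 + 2*h²)
J(-187) + (-24*3)*q = (201 + 2*(-187)²) - 24*3*(-2) = (201 + 2*34969) - 72*(-2) = (201 + 69938) + 144 = 70139 + 144 = 70283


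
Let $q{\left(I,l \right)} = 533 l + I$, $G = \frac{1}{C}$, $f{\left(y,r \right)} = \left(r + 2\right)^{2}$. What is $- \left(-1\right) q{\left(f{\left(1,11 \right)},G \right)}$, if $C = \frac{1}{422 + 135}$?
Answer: $297050$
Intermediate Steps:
$C = \frac{1}{557} \approx 0.0017953$
$f{\left(y,r \right)} = \left(2 + r\right)^{2}$
$G = 557$ ($G = \frac{1}{\frac{1}{557}} = 557$)
$q{\left(I,l \right)} = I + 533 l$
$- \left(-1\right) q{\left(f{\left(1,11 \right)},G \right)} = - \left(-1\right) \left(\left(2 + 11\right)^{2} + 533 \cdot 557\right) = - \left(-1\right) \left(13^{2} + 296881\right) = - \left(-1\right) \left(169 + 296881\right) = - \left(-1\right) 297050 = \left(-1\right) \left(-297050\right) = 297050$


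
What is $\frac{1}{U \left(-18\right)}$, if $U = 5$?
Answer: $- \frac{1}{90} \approx -0.011111$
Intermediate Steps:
$\frac{1}{U \left(-18\right)} = \frac{1}{5 \left(-18\right)} = \frac{1}{-90} = - \frac{1}{90}$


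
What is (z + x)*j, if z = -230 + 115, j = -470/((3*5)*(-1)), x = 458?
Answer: 32242/3 ≈ 10747.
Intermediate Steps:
j = 94/3 (j = -470/(15*(-1)) = -470/(-15) = -470*(-1/15) = 94/3 ≈ 31.333)
z = -115
(z + x)*j = (-115 + 458)*(94/3) = 343*(94/3) = 32242/3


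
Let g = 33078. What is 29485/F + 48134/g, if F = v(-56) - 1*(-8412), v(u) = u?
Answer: 688756267/138199884 ≈ 4.9838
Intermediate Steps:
F = 8356 (F = -56 - 1*(-8412) = -56 + 8412 = 8356)
29485/F + 48134/g = 29485/8356 + 48134/33078 = 29485*(1/8356) + 48134*(1/33078) = 29485/8356 + 24067/16539 = 688756267/138199884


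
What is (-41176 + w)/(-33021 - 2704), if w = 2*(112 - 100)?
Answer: 41152/35725 ≈ 1.1519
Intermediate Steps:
w = 24 (w = 2*12 = 24)
(-41176 + w)/(-33021 - 2704) = (-41176 + 24)/(-33021 - 2704) = -41152/(-35725) = -41152*(-1/35725) = 41152/35725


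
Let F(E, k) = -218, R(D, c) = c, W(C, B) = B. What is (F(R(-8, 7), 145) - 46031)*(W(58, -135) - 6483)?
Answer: 306075882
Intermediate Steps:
(F(R(-8, 7), 145) - 46031)*(W(58, -135) - 6483) = (-218 - 46031)*(-135 - 6483) = -46249*(-6618) = 306075882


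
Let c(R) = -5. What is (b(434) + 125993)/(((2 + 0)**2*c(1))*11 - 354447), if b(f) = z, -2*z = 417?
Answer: -251569/709334 ≈ -0.35466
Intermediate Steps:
z = -417/2 (z = -1/2*417 = -417/2 ≈ -208.50)
b(f) = -417/2
(b(434) + 125993)/(((2 + 0)**2*c(1))*11 - 354447) = (-417/2 + 125993)/(((2 + 0)**2*(-5))*11 - 354447) = 251569/(2*((2**2*(-5))*11 - 354447)) = 251569/(2*((4*(-5))*11 - 354447)) = 251569/(2*(-20*11 - 354447)) = 251569/(2*(-220 - 354447)) = (251569/2)/(-354667) = (251569/2)*(-1/354667) = -251569/709334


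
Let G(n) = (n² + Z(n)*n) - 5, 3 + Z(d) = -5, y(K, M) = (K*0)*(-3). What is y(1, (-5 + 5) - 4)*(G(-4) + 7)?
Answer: 0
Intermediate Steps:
y(K, M) = 0 (y(K, M) = 0*(-3) = 0)
Z(d) = -8 (Z(d) = -3 - 5 = -8)
G(n) = -5 + n² - 8*n (G(n) = (n² - 8*n) - 5 = -5 + n² - 8*n)
y(1, (-5 + 5) - 4)*(G(-4) + 7) = 0*((-5 + (-4)² - 8*(-4)) + 7) = 0*((-5 + 16 + 32) + 7) = 0*(43 + 7) = 0*50 = 0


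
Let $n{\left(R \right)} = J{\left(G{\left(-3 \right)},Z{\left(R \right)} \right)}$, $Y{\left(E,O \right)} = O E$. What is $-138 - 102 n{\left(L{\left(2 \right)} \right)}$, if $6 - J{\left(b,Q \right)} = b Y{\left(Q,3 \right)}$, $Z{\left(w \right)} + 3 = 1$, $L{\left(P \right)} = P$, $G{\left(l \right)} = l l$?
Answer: $-6258$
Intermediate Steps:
$G{\left(l \right)} = l^{2}$
$Y{\left(E,O \right)} = E O$
$Z{\left(w \right)} = -2$ ($Z{\left(w \right)} = -3 + 1 = -2$)
$J{\left(b,Q \right)} = 6 - 3 Q b$ ($J{\left(b,Q \right)} = 6 - b Q 3 = 6 - b 3 Q = 6 - 3 Q b$)
$n{\left(R \right)} = 60$ ($n{\left(R \right)} = 6 - - 6 \left(-3\right)^{2} = 6 - \left(-6\right) 9 = 6 + 54 = 60$)
$-138 - 102 n{\left(L{\left(2 \right)} \right)} = -138 - 6120 = -6258$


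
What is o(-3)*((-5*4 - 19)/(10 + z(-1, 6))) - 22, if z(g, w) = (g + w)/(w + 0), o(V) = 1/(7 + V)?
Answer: -229/10 ≈ -22.900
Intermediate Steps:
z(g, w) = (g + w)/w
o(-3)*((-5*4 - 19)/(10 + z(-1, 6))) - 22 = ((-5*4 - 19)/(10 + (-1 + 6)/6))/(7 - 3) - 22 = ((-20 - 19)/(10 + (⅙)*5))/4 - 22 = (-39/(10 + ⅚))/4 - 22 = (-39/65/6)/4 - 22 = (-39*6/65)/4 - 22 = (¼)*(-18/5) - 22 = -9/10 - 22 = -229/10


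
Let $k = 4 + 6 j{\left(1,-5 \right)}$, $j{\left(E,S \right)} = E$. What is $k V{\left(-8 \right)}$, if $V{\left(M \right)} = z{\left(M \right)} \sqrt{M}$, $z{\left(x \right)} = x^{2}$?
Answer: $1280 i \sqrt{2} \approx 1810.2 i$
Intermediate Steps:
$V{\left(M \right)} = M^{\frac{5}{2}}$ ($V{\left(M \right)} = M^{2} \sqrt{M} = M^{\frac{5}{2}}$)
$k = 10$ ($k = 4 + 6 \cdot 1 = 4 + 6 = 10$)
$k V{\left(-8 \right)} = 10 \left(-8\right)^{\frac{5}{2}} = 10 \cdot 128 i \sqrt{2} = 1280 i \sqrt{2}$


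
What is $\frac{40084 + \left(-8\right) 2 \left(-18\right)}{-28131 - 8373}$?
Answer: $- \frac{10093}{9126} \approx -1.106$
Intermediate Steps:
$\frac{40084 + \left(-8\right) 2 \left(-18\right)}{-28131 - 8373} = \frac{40084 - -288}{-36504} = \left(40084 + 288\right) \left(- \frac{1}{36504}\right) = 40372 \left(- \frac{1}{36504}\right) = - \frac{10093}{9126}$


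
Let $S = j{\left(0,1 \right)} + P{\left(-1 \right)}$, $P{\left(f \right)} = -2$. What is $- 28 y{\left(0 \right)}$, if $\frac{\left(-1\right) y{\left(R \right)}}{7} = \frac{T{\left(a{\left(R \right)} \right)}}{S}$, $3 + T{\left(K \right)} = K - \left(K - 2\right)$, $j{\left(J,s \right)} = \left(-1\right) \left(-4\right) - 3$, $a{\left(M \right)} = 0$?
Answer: $196$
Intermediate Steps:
$j{\left(J,s \right)} = 1$ ($j{\left(J,s \right)} = 4 - 3 = 1$)
$T{\left(K \right)} = -1$ ($T{\left(K \right)} = -3 + \left(K - \left(K - 2\right)\right) = -3 + \left(K - \left(-2 + K\right)\right) = -3 + 2 = -1$)
$S = -1$ ($S = 1 - 2 = -1$)
$y{\left(R \right)} = -7$ ($y{\left(R \right)} = - 7 \left(- \frac{1}{-1}\right) = - 7 \left(\left(-1\right) \left(-1\right)\right) = \left(-7\right) 1 = -7$)
$- 28 y{\left(0 \right)} = \left(-28\right) \left(-7\right) = 196$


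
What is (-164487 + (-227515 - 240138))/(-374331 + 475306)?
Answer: -126428/20195 ≈ -6.2604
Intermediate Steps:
(-164487 + (-227515 - 240138))/(-374331 + 475306) = (-164487 - 467653)/100975 = -632140*1/100975 = -126428/20195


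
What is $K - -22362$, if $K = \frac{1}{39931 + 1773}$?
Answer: $\frac{932584849}{41704} \approx 22362.0$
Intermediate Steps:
$K = \frac{1}{41704} \approx 2.3979 \cdot 10^{-5}$
$K - -22362 = \frac{1}{41704} - -22362 = \frac{1}{41704} + 22362 = \frac{932584849}{41704}$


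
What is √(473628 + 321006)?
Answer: √794634 ≈ 891.42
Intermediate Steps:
√(473628 + 321006) = √794634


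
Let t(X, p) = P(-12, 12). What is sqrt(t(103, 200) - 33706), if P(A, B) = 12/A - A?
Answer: I*sqrt(33695) ≈ 183.56*I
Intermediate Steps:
P(A, B) = -A + 12/A
t(X, p) = 11 (t(X, p) = -1*(-12) + 12/(-12) = 12 + 12*(-1/12) = 12 - 1 = 11)
sqrt(t(103, 200) - 33706) = sqrt(11 - 33706) = sqrt(-33695) = I*sqrt(33695)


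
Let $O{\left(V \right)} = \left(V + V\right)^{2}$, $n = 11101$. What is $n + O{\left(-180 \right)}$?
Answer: $140701$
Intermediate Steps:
$O{\left(V \right)} = 4 V^{2}$ ($O{\left(V \right)} = \left(2 V\right)^{2} = 4 V^{2}$)
$n + O{\left(-180 \right)} = 11101 + 4 \left(-180\right)^{2} = 11101 + 4 \cdot 32400 = 11101 + 129600 = 140701$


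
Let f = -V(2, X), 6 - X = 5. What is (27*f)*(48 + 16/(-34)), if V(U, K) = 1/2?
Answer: -10908/17 ≈ -641.65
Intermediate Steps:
X = 1 (X = 6 - 1*5 = 6 - 5 = 1)
V(U, K) = 1/2
f = -1/2 (f = -1*1/2 = -1/2 ≈ -0.50000)
(27*f)*(48 + 16/(-34)) = (27*(-1/2))*(48 + 16/(-34)) = -27*(48 + 16*(-1/34))/2 = -27*(48 - 8/17)/2 = -27/2*808/17 = -10908/17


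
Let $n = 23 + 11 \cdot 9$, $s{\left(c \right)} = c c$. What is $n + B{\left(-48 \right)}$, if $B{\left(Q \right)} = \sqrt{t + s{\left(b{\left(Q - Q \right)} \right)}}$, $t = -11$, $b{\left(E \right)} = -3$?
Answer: $122 + i \sqrt{2} \approx 122.0 + 1.4142 i$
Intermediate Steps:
$s{\left(c \right)} = c^{2}$
$B{\left(Q \right)} = i \sqrt{2}$ ($B{\left(Q \right)} = \sqrt{-11 + \left(-3\right)^{2}} = \sqrt{-11 + 9} = \sqrt{-2} = i \sqrt{2}$)
$n = 122$ ($n = 23 + 99 = 122$)
$n + B{\left(-48 \right)} = 122 + i \sqrt{2}$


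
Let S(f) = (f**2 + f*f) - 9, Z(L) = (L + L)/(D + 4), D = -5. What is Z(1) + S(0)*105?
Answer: -947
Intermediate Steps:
Z(L) = -2*L (Z(L) = (L + L)/(-5 + 4) = (2*L)/(-1) = (2*L)*(-1) = -2*L)
S(f) = -9 + 2*f**2 (S(f) = (f**2 + f**2) - 9 = 2*f**2 - 9 = -9 + 2*f**2)
Z(1) + S(0)*105 = -2*1 + (-9 + 2*0**2)*105 = -2 + (-9 + 2*0)*105 = -2 + (-9 + 0)*105 = -2 - 9*105 = -2 - 945 = -947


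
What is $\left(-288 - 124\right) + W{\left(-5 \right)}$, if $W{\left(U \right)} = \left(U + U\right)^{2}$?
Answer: $-312$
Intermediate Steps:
$W{\left(U \right)} = 4 U^{2}$ ($W{\left(U \right)} = \left(2 U\right)^{2} = 4 U^{2}$)
$\left(-288 - 124\right) + W{\left(-5 \right)} = \left(-288 - 124\right) + 4 \left(-5\right)^{2} = -412 + 4 \cdot 25 = -412 + 100 = -312$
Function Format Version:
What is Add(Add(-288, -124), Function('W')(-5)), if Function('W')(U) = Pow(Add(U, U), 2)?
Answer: -312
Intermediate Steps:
Function('W')(U) = Mul(4, Pow(U, 2)) (Function('W')(U) = Pow(Mul(2, U), 2) = Mul(4, Pow(U, 2)))
Add(Add(-288, -124), Function('W')(-5)) = Add(Add(-288, -124), Mul(4, Pow(-5, 2))) = Add(-412, Mul(4, 25)) = Add(-412, 100) = -312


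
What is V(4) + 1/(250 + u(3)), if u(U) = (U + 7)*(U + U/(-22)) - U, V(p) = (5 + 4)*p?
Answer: 109163/3032 ≈ 36.004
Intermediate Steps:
V(p) = 9*p
u(U) = -U + 21*U*(7 + U)/22 (u(U) = (7 + U)*(U + U*(-1/22)) - U = (7 + U)*(U - U/22) - U = (7 + U)*(21*U/22) - U = 21*U*(7 + U)/22 - U = -U + 21*U*(7 + U)/22)
V(4) + 1/(250 + u(3)) = 9*4 + 1/(250 + (1/22)*3*(125 + 21*3)) = 36 + 1/(250 + (1/22)*3*(125 + 63)) = 36 + 1/(250 + (1/22)*3*188) = 36 + 1/(250 + 282/11) = 36 + 1/(3032/11) = 36 + 11/3032 = 109163/3032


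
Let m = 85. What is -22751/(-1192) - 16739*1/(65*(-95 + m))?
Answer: 17370519/387400 ≈ 44.839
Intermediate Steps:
-22751/(-1192) - 16739*1/(65*(-95 + m)) = -22751/(-1192) - 16739*1/(65*(-95 + 85)) = -22751*(-1/1192) - 16739/(65*(-10)) = 22751/1192 - 16739/(-650) = 22751/1192 - 16739*(-1/650) = 22751/1192 + 16739/650 = 17370519/387400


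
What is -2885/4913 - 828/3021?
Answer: -4261183/4947391 ≈ -0.86130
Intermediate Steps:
-2885/4913 - 828/3021 = -2885*1/4913 - 828*1/3021 = -2885/4913 - 276/1007 = -4261183/4947391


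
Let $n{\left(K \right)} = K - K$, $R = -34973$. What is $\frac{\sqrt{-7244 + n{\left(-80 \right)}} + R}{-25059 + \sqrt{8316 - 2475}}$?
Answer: $\frac{34973 - 2 i \sqrt{1811}}{25059 - 3 \sqrt{649}} \approx 1.3999 - 0.0034068 i$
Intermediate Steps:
$n{\left(K \right)} = 0$
$\frac{\sqrt{-7244 + n{\left(-80 \right)}} + R}{-25059 + \sqrt{8316 - 2475}} = \frac{\sqrt{-7244 + 0} - 34973}{-25059 + \sqrt{8316 - 2475}} = \frac{\sqrt{-7244} - 34973}{-25059 + \sqrt{5841}} = \frac{2 i \sqrt{1811} - 34973}{-25059 + 3 \sqrt{649}} = \frac{-34973 + 2 i \sqrt{1811}}{-25059 + 3 \sqrt{649}}$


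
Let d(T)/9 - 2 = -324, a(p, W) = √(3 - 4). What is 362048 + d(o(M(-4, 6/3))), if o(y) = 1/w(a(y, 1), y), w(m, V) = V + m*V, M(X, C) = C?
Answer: 359150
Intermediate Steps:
a(p, W) = I (a(p, W) = √(-1) = I)
w(m, V) = V + V*m
o(y) = (1 - I)/(2*y) (o(y) = 1/(y*(1 + I)) = (1 - I)/(2*y))
d(T) = -2898 (d(T) = 18 + 9*(-324) = 18 - 2916 = -2898)
362048 + d(o(M(-4, 6/3))) = 362048 - 2898 = 359150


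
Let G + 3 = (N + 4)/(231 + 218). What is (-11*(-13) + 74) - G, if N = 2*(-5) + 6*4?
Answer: 98762/449 ≈ 219.96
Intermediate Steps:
N = 14 (N = -10 + 24 = 14)
G = -1329/449 (G = -3 + (14 + 4)/(231 + 218) = -3 + 18/449 = -1329/449 ≈ -2.9599)
(-11*(-13) + 74) - G = (-11*(-13) + 74) - 1*(-1329/449) = (143 + 74) + 1329/449 = 217 + 1329/449 = 98762/449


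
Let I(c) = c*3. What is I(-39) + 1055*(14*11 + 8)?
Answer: 170793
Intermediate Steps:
I(c) = 3*c
I(-39) + 1055*(14*11 + 8) = 3*(-39) + 1055*(14*11 + 8) = -117 + 1055*(154 + 8) = -117 + 1055*162 = -117 + 170910 = 170793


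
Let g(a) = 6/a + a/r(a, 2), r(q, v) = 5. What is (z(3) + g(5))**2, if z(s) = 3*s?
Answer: 3136/25 ≈ 125.44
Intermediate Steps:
g(a) = 6/a + a/5
(z(3) + g(5))**2 = (3*3 + (6/5 + (1/5)*5))**2 = (9 + (6*(1/5) + 1))**2 = (9 + (6/5 + 1))**2 = (9 + 11/5)**2 = (56/5)**2 = 3136/25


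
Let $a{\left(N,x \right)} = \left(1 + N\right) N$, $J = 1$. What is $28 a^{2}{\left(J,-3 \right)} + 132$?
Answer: $244$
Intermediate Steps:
$a{\left(N,x \right)} = N \left(1 + N\right)$
$28 a^{2}{\left(J,-3 \right)} + 132 = 28 \left(1 \left(1 + 1\right)\right)^{2} + 132 = 28 \left(1 \cdot 2\right)^{2} + 132 = 28 \cdot 2^{2} + 132 = 28 \cdot 4 + 132 = 112 + 132 = 244$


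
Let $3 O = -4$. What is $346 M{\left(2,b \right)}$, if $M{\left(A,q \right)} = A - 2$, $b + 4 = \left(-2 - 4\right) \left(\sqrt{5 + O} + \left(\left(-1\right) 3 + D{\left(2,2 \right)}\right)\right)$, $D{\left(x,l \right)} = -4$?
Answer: $0$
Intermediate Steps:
$O = - \frac{4}{3}$ ($O = \frac{1}{3} \left(-4\right) = - \frac{4}{3} \approx -1.3333$)
$b = 38 - 2 \sqrt{33}$ ($b = -4 + \left(-2 - 4\right) \left(\sqrt{5 - \frac{4}{3}} - 7\right) = -4 - 6 \left(\sqrt{\frac{11}{3}} - 7\right) = -4 - 6 \left(\frac{\sqrt{33}}{3} - 7\right) = -4 - 6 \left(-7 + \frac{\sqrt{33}}{3}\right) = -4 + \left(42 - 2 \sqrt{33}\right) = 38 - 2 \sqrt{33} \approx 26.511$)
$M{\left(A,q \right)} = -2 + A$
$346 M{\left(2,b \right)} = 346 \left(-2 + 2\right) = 346 \cdot 0 = 0$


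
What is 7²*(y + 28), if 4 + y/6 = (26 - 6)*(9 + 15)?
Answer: 141316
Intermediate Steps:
y = 2856 (y = -24 + 6*((26 - 6)*(9 + 15)) = -24 + 6*(20*24) = -24 + 6*480 = -24 + 2880 = 2856)
7²*(y + 28) = 7²*(2856 + 28) = 49*2884 = 141316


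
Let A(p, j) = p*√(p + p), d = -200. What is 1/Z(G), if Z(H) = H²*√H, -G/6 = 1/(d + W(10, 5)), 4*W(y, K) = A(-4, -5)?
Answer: √3*(100 + I*√2)^(5/2)/27 ≈ 6412.6 + 226.8*I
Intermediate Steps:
A(p, j) = √2*p^(3/2) (A(p, j) = p*√(2*p) = p*(√2*√p) = √2*p^(3/2))
W(y, K) = -2*I*√2 (W(y, K) = (√2*(-4)^(3/2))/4 = (√2*(-8*I))/4 = (-8*I*√2)/4 = -2*I*√2)
G = -6/(-200 - 2*I*√2) ≈ 0.029994 - 0.00042418*I
Z(H) = H^(5/2)
1/Z(G) = 1/((50/1667 - I*√2/3334)^(5/2)) = (50/1667 - I*√2/3334)^(-5/2)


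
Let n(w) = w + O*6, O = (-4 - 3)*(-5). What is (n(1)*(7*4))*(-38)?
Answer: -224504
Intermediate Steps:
O = 35 (O = -7*(-5) = 35)
n(w) = 210 + w (n(w) = w + 35*6 = w + 210 = 210 + w)
(n(1)*(7*4))*(-38) = ((210 + 1)*(7*4))*(-38) = (211*28)*(-38) = 5908*(-38) = -224504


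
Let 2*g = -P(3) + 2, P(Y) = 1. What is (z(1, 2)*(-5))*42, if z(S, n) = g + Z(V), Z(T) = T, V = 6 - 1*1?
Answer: -1155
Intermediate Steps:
V = 5 (V = 6 - 1 = 5)
g = ½ (g = (-1*1 + 2)/2 = (-1 + 2)/2 = (½)*1 = ½ ≈ 0.50000)
z(S, n) = 11/2 (z(S, n) = ½ + 5 = 11/2)
(z(1, 2)*(-5))*42 = ((11/2)*(-5))*42 = -55/2*42 = -1155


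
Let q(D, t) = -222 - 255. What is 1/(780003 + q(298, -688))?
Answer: 1/779526 ≈ 1.2828e-6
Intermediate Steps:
q(D, t) = -477
1/(780003 + q(298, -688)) = 1/(780003 - 477) = 1/779526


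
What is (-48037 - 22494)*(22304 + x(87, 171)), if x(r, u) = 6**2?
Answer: -1575662540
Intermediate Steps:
x(r, u) = 36
(-48037 - 22494)*(22304 + x(87, 171)) = (-48037 - 22494)*(22304 + 36) = -70531*22340 = -1575662540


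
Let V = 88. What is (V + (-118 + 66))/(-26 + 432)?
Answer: 18/203 ≈ 0.088670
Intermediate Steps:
(V + (-118 + 66))/(-26 + 432) = (88 + (-118 + 66))/(-26 + 432) = (88 - 52)/406 = 36*(1/406) = 18/203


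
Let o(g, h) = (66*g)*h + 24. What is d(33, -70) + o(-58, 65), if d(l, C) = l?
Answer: -248763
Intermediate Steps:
o(g, h) = 24 + 66*g*h (o(g, h) = 66*g*h + 24 = 24 + 66*g*h)
d(33, -70) + o(-58, 65) = 33 + (24 + 66*(-58)*65) = 33 + (24 - 248820) = 33 - 248796 = -248763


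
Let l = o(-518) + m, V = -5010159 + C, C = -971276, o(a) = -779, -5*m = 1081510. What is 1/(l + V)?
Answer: -1/6198516 ≈ -1.6133e-7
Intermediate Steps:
m = -216302 (m = -1/5*1081510 = -216302)
V = -5981435 (V = -5010159 - 971276 = -5981435)
l = -217081 (l = -779 - 216302 = -217081)
1/(l + V) = 1/(-217081 - 5981435) = 1/(-6198516) = -1/6198516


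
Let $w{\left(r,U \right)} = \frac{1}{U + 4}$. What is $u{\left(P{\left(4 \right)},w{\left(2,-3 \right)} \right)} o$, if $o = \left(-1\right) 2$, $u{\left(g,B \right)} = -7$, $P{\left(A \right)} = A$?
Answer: $14$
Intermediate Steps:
$w{\left(r,U \right)} = \frac{1}{4 + U}$
$o = -2$
$u{\left(P{\left(4 \right)},w{\left(2,-3 \right)} \right)} o = \left(-7\right) \left(-2\right) = 14$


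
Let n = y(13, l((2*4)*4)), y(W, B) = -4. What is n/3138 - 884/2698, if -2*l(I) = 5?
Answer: -696196/2116581 ≈ -0.32892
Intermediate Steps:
l(I) = -5/2 (l(I) = -½*5 = -5/2)
n = -4
n/3138 - 884/2698 = -4/3138 - 884/2698 = -4*1/3138 - 884*1/2698 = -2/1569 - 442/1349 = -696196/2116581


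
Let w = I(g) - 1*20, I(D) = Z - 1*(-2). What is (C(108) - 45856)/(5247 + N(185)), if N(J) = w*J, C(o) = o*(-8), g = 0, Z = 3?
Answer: -5840/309 ≈ -18.900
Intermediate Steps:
I(D) = 5 (I(D) = 3 - 1*(-2) = 3 + 2 = 5)
w = -15 (w = 5 - 1*20 = 5 - 20 = -15)
C(o) = -8*o
N(J) = -15*J
(C(108) - 45856)/(5247 + N(185)) = (-8*108 - 45856)/(5247 - 15*185) = (-864 - 45856)/(5247 - 2775) = -46720/2472 = -46720*1/2472 = -5840/309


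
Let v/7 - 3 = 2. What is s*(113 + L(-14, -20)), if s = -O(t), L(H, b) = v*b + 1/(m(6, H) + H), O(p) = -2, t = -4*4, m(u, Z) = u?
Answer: -4697/4 ≈ -1174.3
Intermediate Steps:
t = -16
v = 35 (v = 21 + 7*2 = 21 + 14 = 35)
L(H, b) = 1/(6 + H) + 35*b (L(H, b) = 35*b + 1/(6 + H) = 1/(6 + H) + 35*b)
s = 2 (s = -1*(-2) = 2)
s*(113 + L(-14, -20)) = 2*(113 + (1 + 210*(-20) + 35*(-14)*(-20))/(6 - 14)) = 2*(113 + (1 - 4200 + 9800)/(-8)) = 2*(113 - ⅛*5601) = 2*(113 - 5601/8) = 2*(-4697/8) = -4697/4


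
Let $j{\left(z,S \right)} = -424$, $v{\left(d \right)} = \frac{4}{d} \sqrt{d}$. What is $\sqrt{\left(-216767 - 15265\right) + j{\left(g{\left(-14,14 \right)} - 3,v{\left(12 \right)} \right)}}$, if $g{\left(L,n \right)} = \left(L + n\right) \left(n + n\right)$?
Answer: $14 i \sqrt{1186} \approx 482.14 i$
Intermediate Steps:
$g{\left(L,n \right)} = 2 n \left(L + n\right)$ ($g{\left(L,n \right)} = \left(L + n\right) 2 n = 2 n \left(L + n\right)$)
$v{\left(d \right)} = \frac{4}{\sqrt{d}}$
$\sqrt{\left(-216767 - 15265\right) + j{\left(g{\left(-14,14 \right)} - 3,v{\left(12 \right)} \right)}} = \sqrt{\left(-216767 - 15265\right) - 424} = \sqrt{-232032 - 424} = \sqrt{-232456} = 14 i \sqrt{1186}$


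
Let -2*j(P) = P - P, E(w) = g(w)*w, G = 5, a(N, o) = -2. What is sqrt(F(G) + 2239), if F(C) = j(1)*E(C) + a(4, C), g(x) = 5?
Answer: sqrt(2237) ≈ 47.297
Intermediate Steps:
E(w) = 5*w
j(P) = 0 (j(P) = -(P - P)/2 = -1/2*0 = 0)
F(C) = -2 (F(C) = 0*(5*C) - 2 = 0 - 2 = -2)
sqrt(F(G) + 2239) = sqrt(-2 + 2239) = sqrt(2237)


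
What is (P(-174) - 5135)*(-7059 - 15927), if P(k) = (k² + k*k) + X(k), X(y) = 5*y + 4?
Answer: -1253909286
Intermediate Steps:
X(y) = 4 + 5*y
P(k) = 4 + 2*k² + 5*k (P(k) = (k² + k*k) + (4 + 5*k) = (k² + k²) + (4 + 5*k) = 2*k² + (4 + 5*k) = 4 + 2*k² + 5*k)
(P(-174) - 5135)*(-7059 - 15927) = ((4 + 2*(-174)² + 5*(-174)) - 5135)*(-7059 - 15927) = ((4 + 2*30276 - 870) - 5135)*(-22986) = ((4 + 60552 - 870) - 5135)*(-22986) = (59686 - 5135)*(-22986) = 54551*(-22986) = -1253909286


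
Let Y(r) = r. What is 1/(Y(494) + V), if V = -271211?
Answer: -1/270717 ≈ -3.6939e-6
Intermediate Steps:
1/(Y(494) + V) = 1/(494 - 271211) = 1/(-270717) = -1/270717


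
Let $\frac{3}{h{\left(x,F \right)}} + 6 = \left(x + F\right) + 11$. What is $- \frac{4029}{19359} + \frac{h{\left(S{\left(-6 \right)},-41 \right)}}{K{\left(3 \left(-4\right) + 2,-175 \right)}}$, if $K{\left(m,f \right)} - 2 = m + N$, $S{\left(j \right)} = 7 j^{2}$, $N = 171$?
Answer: $- \frac{1750555}{8414712} \approx -0.20803$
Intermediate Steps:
$K{\left(m,f \right)} = 173 + m$ ($K{\left(m,f \right)} = 2 + \left(m + 171\right) = 2 + \left(171 + m\right) = 173 + m$)
$h{\left(x,F \right)} = \frac{3}{5 + F + x}$ ($h{\left(x,F \right)} = \frac{3}{-6 + \left(\left(x + F\right) + 11\right)} = \frac{3}{-6 + \left(\left(F + x\right) + 11\right)} = \frac{3}{-6 + \left(11 + F + x\right)} = \frac{3}{5 + F + x}$)
$- \frac{4029}{19359} + \frac{h{\left(S{\left(-6 \right)},-41 \right)}}{K{\left(3 \left(-4\right) + 2,-175 \right)}} = - \frac{4029}{19359} + \frac{3 \frac{1}{5 - 41 + 7 \left(-6\right)^{2}}}{173 + \left(3 \left(-4\right) + 2\right)} = \left(-4029\right) \frac{1}{19359} + \frac{3 \frac{1}{5 - 41 + 7 \cdot 36}}{173 + \left(-12 + 2\right)} = - \frac{1343}{6453} + \frac{3 \frac{1}{5 - 41 + 252}}{173 - 10} = - \frac{1343}{6453} + \frac{3 \cdot \frac{1}{216}}{163} = - \frac{1343}{6453} + 3 \cdot \frac{1}{216} \cdot \frac{1}{163} = - \frac{1343}{6453} + \frac{1}{72} \cdot \frac{1}{163} = - \frac{1343}{6453} + \frac{1}{11736} = - \frac{1750555}{8414712}$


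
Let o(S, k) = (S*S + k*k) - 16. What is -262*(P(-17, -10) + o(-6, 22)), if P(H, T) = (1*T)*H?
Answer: -176588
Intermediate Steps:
P(H, T) = H*T (P(H, T) = T*H = H*T)
o(S, k) = -16 + S² + k² (o(S, k) = (S² + k²) - 16 = -16 + S² + k²)
-262*(P(-17, -10) + o(-6, 22)) = -262*(-17*(-10) + (-16 + (-6)² + 22²)) = -262*(170 + (-16 + 36 + 484)) = -262*(170 + 504) = -262*674 = -176588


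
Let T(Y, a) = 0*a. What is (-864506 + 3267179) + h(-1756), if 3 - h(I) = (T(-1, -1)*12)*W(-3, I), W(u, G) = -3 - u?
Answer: 2402676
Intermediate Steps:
T(Y, a) = 0
h(I) = 3 (h(I) = 3 - 0*12*(-3 - 1*(-3)) = 3 - 0*(-3 + 3) = 3 - 0*0 = 3 - 1*0 = 3 + 0 = 3)
(-864506 + 3267179) + h(-1756) = (-864506 + 3267179) + 3 = 2402673 + 3 = 2402676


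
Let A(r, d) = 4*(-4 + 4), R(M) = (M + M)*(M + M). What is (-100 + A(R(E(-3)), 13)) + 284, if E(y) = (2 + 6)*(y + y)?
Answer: 184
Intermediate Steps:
E(y) = 16*y (E(y) = 8*(2*y) = 16*y)
R(M) = 4*M² (R(M) = (2*M)*(2*M) = 4*M²)
A(r, d) = 0 (A(r, d) = 4*0 = 0)
(-100 + A(R(E(-3)), 13)) + 284 = (-100 + 0) + 284 = -100 + 284 = 184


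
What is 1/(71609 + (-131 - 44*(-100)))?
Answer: 1/75878 ≈ 1.3179e-5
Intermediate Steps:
1/(71609 + (-131 - 44*(-100))) = 1/(71609 + (-131 + 4400)) = 1/(71609 + 4269) = 1/75878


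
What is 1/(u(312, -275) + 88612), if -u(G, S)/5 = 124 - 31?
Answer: 1/88147 ≈ 1.1345e-5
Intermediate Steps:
u(G, S) = -465 (u(G, S) = -5*(124 - 31) = -5*93 = -465)
1/(u(312, -275) + 88612) = 1/(-465 + 88612) = 1/88147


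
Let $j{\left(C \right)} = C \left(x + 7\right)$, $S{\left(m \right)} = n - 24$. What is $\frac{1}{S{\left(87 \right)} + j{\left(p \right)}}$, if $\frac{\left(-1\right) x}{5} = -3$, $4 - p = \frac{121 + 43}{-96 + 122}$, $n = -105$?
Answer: $- \frac{13}{2337} \approx -0.0055627$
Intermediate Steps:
$p = - \frac{30}{13}$ ($p = 4 - \frac{121 + 43}{-96 + 122} = 4 - \frac{164}{26} = 4 - 164 \cdot \frac{1}{26} = 4 - \frac{82}{13} = - \frac{30}{13} \approx -2.3077$)
$x = 15$ ($x = \left(-5\right) \left(-3\right) = 15$)
$S{\left(m \right)} = -129$ ($S{\left(m \right)} = -105 - 24 = -129$)
$j{\left(C \right)} = 22 C$ ($j{\left(C \right)} = C \left(15 + 7\right) = C 22 = 22 C$)
$\frac{1}{S{\left(87 \right)} + j{\left(p \right)}} = \frac{1}{-129 + 22 \left(- \frac{30}{13}\right)} = \frac{1}{-129 - \frac{660}{13}} = \frac{1}{- \frac{2337}{13}} = - \frac{13}{2337}$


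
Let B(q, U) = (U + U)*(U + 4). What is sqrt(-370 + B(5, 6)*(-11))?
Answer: 13*I*sqrt(10) ≈ 41.11*I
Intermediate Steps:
B(q, U) = 2*U*(4 + U) (B(q, U) = (2*U)*(4 + U) = 2*U*(4 + U))
sqrt(-370 + B(5, 6)*(-11)) = sqrt(-370 + (2*6*(4 + 6))*(-11)) = sqrt(-370 + (2*6*10)*(-11)) = sqrt(-370 + 120*(-11)) = sqrt(-370 - 1320) = sqrt(-1690) = 13*I*sqrt(10)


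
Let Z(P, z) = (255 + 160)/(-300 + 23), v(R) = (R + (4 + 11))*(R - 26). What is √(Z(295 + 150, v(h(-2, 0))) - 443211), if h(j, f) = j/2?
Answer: I*√34007251774/277 ≈ 665.74*I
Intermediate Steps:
h(j, f) = j/2 (h(j, f) = j*(½) = j/2)
v(R) = (-26 + R)*(15 + R) (v(R) = (R + 15)*(-26 + R) = (15 + R)*(-26 + R) = (-26 + R)*(15 + R))
Z(P, z) = -415/277 (Z(P, z) = 415/(-277) = 415*(-1/277) = -415/277)
√(Z(295 + 150, v(h(-2, 0))) - 443211) = √(-415/277 - 443211) = √(-122769862/277) = I*√34007251774/277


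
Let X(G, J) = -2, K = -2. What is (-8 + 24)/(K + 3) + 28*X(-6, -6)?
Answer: -40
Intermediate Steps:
(-8 + 24)/(K + 3) + 28*X(-6, -6) = (-8 + 24)/(-2 + 3) + 28*(-2) = 16/1 - 56 = 16*1 - 56 = 16 - 56 = -40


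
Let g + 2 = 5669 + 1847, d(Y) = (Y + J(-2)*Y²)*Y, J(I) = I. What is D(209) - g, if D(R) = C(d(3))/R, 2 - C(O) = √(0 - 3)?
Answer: -1570424/209 - I*√3/209 ≈ -7514.0 - 0.0082873*I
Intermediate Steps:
d(Y) = Y*(Y - 2*Y²) (d(Y) = (Y - 2*Y²)*Y = Y*(Y - 2*Y²))
C(O) = 2 - I*√3 (C(O) = 2 - √(0 - 3) = 2 - √(-3) = 2 - I*√3)
D(R) = (2 - I*√3)/R
g = 7514 (g = -2 + (5669 + 1847) = -2 + 7516 = 7514)
D(209) - g = (2 - I*√3)/209 - 1*7514 = (2 - I*√3)/209 - 7514 = (2/209 - I*√3/209) - 7514 = -1570424/209 - I*√3/209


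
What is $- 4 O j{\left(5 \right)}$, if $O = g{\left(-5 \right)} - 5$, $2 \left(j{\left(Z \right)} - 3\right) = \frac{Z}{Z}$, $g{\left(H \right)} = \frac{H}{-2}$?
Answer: $35$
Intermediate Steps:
$g{\left(H \right)} = - \frac{H}{2}$ ($g{\left(H \right)} = H \left(- \frac{1}{2}\right) = - \frac{H}{2}$)
$j{\left(Z \right)} = \frac{7}{2}$ ($j{\left(Z \right)} = 3 + \frac{Z \frac{1}{Z}}{2} = 3 + \frac{1}{2} \cdot 1 = 3 + \frac{1}{2} = \frac{7}{2}$)
$O = - \frac{5}{2}$ ($O = \left(- \frac{1}{2}\right) \left(-5\right) - 5 = \frac{5}{2} - 5 = - \frac{5}{2} \approx -2.5$)
$- 4 O j{\left(5 \right)} = \left(-4\right) \left(- \frac{5}{2}\right) \frac{7}{2} = 10 \cdot \frac{7}{2} = 35$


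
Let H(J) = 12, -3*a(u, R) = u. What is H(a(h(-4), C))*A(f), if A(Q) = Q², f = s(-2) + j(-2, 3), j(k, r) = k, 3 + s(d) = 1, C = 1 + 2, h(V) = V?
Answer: 192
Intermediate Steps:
C = 3
a(u, R) = -u/3
s(d) = -2 (s(d) = -3 + 1 = -2)
f = -4 (f = -2 - 2 = -4)
H(a(h(-4), C))*A(f) = 12*(-4)² = 12*16 = 192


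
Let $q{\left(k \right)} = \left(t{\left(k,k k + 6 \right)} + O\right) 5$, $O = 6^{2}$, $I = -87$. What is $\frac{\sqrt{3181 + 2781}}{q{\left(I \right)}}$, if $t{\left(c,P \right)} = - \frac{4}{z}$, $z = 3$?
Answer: $\frac{3 \sqrt{5962}}{520} \approx 0.44547$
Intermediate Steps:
$O = 36$
$t{\left(c,P \right)} = - \frac{4}{3}$
$q{\left(k \right)} = \frac{520}{3}$ ($q{\left(k \right)} = \left(- \frac{4}{3} + 36\right) 5 = \frac{104}{3} \cdot 5 = \frac{520}{3}$)
$\frac{\sqrt{3181 + 2781}}{q{\left(I \right)}} = \frac{\sqrt{3181 + 2781}}{\frac{520}{3}} = \sqrt{5962} \cdot \frac{3}{520} = \frac{3 \sqrt{5962}}{520}$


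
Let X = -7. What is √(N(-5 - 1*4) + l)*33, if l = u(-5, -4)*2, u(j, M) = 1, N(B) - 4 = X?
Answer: 33*I ≈ 33.0*I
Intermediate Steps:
N(B) = -3 (N(B) = 4 - 7 = -3)
l = 2 (l = 1*2 = 2)
√(N(-5 - 1*4) + l)*33 = √(-3 + 2)*33 = √(-1)*33 = I*33 = 33*I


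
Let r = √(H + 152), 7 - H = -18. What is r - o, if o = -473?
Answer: 473 + √177 ≈ 486.30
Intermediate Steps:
H = 25 (H = 7 - 1*(-18) = 7 + 18 = 25)
r = √177 (r = √(25 + 152) = √177 ≈ 13.304)
r - o = √177 - 1*(-473) = √177 + 473 = 473 + √177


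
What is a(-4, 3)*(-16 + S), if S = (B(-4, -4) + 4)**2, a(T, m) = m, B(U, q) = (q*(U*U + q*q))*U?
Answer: 798720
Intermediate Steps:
B(U, q) = U*q*(U**2 + q**2) (B(U, q) = (q*(U**2 + q**2))*U = U*q*(U**2 + q**2))
S = 266256 (S = (-4*(-4)*((-4)**2 + (-4)**2) + 4)**2 = (-4*(-4)*(16 + 16) + 4)**2 = (-4*(-4)*32 + 4)**2 = (512 + 4)**2 = 516**2 = 266256)
a(-4, 3)*(-16 + S) = 3*(-16 + 266256) = 3*266240 = 798720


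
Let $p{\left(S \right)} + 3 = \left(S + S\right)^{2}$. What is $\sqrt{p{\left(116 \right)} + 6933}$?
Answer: $\sqrt{60754} \approx 246.48$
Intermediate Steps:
$p{\left(S \right)} = -3 + 4 S^{2}$ ($p{\left(S \right)} = -3 + \left(S + S\right)^{2} = -3 + \left(2 S\right)^{2} = -3 + 4 S^{2}$)
$\sqrt{p{\left(116 \right)} + 6933} = \sqrt{\left(-3 + 4 \cdot 116^{2}\right) + 6933} = \sqrt{\left(-3 + 4 \cdot 13456\right) + 6933} = \sqrt{\left(-3 + 53824\right) + 6933} = \sqrt{53821 + 6933} = \sqrt{60754}$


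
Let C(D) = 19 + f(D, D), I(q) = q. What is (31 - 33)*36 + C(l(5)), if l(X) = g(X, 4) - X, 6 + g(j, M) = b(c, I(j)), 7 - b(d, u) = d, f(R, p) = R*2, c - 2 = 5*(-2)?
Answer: -45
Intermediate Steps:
c = -8 (c = 2 + 5*(-2) = 2 - 10 = -8)
f(R, p) = 2*R
b(d, u) = 7 - d
g(j, M) = 9 (g(j, M) = -6 + (7 - 1*(-8)) = -6 + (7 + 8) = -6 + 15 = 9)
l(X) = 9 - X
C(D) = 19 + 2*D
(31 - 33)*36 + C(l(5)) = (31 - 33)*36 + (19 + 2*(9 - 1*5)) = -2*36 + (19 + 2*(9 - 5)) = -72 + (19 + 2*4) = -72 + (19 + 8) = -72 + 27 = -45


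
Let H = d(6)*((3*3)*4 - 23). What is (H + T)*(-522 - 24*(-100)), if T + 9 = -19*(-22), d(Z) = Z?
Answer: 914586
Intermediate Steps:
H = 78 (H = 6*((3*3)*4 - 23) = 6*(9*4 - 23) = 6*(36 - 23) = 6*13 = 78)
T = 409 (T = -9 - 19*(-22) = -9 + 418 = 409)
(H + T)*(-522 - 24*(-100)) = (78 + 409)*(-522 - 24*(-100)) = 487*(-522 + 2400) = 487*1878 = 914586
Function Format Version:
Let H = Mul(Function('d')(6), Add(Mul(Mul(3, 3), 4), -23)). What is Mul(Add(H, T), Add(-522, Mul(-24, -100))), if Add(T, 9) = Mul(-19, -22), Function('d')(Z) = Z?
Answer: 914586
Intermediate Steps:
H = 78 (H = Mul(6, Add(Mul(Mul(3, 3), 4), -23)) = Mul(6, Add(Mul(9, 4), -23)) = Mul(6, Add(36, -23)) = Mul(6, 13) = 78)
T = 409 (T = Add(-9, Mul(-19, -22)) = Add(-9, 418) = 409)
Mul(Add(H, T), Add(-522, Mul(-24, -100))) = Mul(Add(78, 409), Add(-522, Mul(-24, -100))) = Mul(487, Add(-522, 2400)) = Mul(487, 1878) = 914586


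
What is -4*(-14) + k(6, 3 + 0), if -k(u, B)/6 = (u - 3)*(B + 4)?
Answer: -70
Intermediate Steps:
k(u, B) = -6*(-3 + u)*(4 + B) (k(u, B) = -6*(u - 3)*(B + 4) = -6*(-3 + u)*(4 + B))
-4*(-14) + k(6, 3 + 0) = -4*(-14) + (72 - 24*6 + 18*(3 + 0) - 6*(3 + 0)*6) = 56 + (72 - 144 + 18*3 - 6*3*6) = 56 + (72 - 144 + 54 - 108) = 56 - 126 = -70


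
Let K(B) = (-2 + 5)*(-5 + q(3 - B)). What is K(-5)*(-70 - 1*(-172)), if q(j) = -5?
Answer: -3060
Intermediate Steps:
K(B) = -30 (K(B) = (-2 + 5)*(-5 - 5) = 3*(-10) = -30)
K(-5)*(-70 - 1*(-172)) = -30*(-70 - 1*(-172)) = -30*(-70 + 172) = -30*102 = -3060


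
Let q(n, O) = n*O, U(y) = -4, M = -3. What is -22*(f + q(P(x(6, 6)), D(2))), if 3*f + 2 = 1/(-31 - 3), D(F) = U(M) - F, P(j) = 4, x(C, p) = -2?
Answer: 9229/17 ≈ 542.88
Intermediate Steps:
D(F) = -4 - F
f = -23/34 (f = -2/3 + 1/(3*(-31 - 3)) = -2/3 + (1/3)/(-34) = -2/3 + (1/3)*(-1/34) = -2/3 - 1/102 = -23/34 ≈ -0.67647)
q(n, O) = O*n
-22*(f + q(P(x(6, 6)), D(2))) = -22*(-23/34 + (-4 - 1*2)*4) = -22*(-23/34 + (-4 - 2)*4) = -22*(-23/34 - 6*4) = -22*(-23/34 - 24) = -22*(-839/34) = 9229/17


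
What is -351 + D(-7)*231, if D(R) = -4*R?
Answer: 6117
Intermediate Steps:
-351 + D(-7)*231 = -351 - 4*(-7)*231 = -351 + 28*231 = -351 + 6468 = 6117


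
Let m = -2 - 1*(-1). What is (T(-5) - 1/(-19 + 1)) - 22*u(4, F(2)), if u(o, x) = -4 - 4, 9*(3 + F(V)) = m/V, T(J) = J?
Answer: 3079/18 ≈ 171.06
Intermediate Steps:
m = -1 (m = -2 + 1 = -1)
F(V) = -3 - 1/(9*V) (F(V) = -3 + (-1/V)/9 = -3 - 1/(9*V))
u(o, x) = -8
(T(-5) - 1/(-19 + 1)) - 22*u(4, F(2)) = (-5 - 1/(-19 + 1)) - 22*(-8) = (-5 - 1/(-18)) + 176 = (-5 - 1*(-1/18)) + 176 = (-5 + 1/18) + 176 = -89/18 + 176 = 3079/18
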